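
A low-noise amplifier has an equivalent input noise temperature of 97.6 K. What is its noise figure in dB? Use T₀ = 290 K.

F = 1 + T_e/T₀ = 1 + 97.6/290 = 1.33655
NF = 10 log₁₀(1.33655) = 1.26 dB

1.26 dB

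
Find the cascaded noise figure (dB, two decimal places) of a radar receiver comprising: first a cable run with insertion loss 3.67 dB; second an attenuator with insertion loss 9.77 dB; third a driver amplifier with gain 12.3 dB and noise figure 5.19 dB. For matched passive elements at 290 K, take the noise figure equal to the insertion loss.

Convert to linear (a loss of L dB is a gain of −L dB): F_i = 10^(NF_i/10), G_i = 10^(G_i,dB/10)
  Stage 1: F_1 = 10^(3.67/10) = 2.328, G_1 = 10^(−3.67/10) = 0.4295
  Stage 2: F_2 = 10^(9.77/10) = 9.484, G_2 = 10^(−9.77/10) = 0.1054
  Stage 3: F_3 = 10^(5.19/10) = 3.304, G_3 = 10^(12.3/10) = 16.98
Friis cascade:
  F = 2.328 + (9.484 − 1)/0.4295 + (3.304 − 1)/0.04529 = 72.95
NF = 10 log₁₀(72.95) = 18.63 dB

18.63 dB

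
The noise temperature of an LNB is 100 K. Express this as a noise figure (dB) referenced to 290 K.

F = 1 + T_e/T₀ = 1 + 100/290 = 1.34483
NF = 10 log₁₀(1.34483) = 1.29 dB

1.29 dB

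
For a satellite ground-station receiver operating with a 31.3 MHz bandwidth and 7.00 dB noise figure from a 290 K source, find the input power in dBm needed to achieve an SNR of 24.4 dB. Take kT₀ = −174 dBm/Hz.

−67.6 dBm

Sensitivity = −174 + 10 log₁₀(B) + NF + SNR_min
= −174 + 74.96 + 7.00 + 24.4
= −67.64 dBm → −67.6 dBm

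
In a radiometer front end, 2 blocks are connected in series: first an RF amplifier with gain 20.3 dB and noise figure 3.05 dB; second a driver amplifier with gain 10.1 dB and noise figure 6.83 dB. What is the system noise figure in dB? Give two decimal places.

Convert to linear (a loss of L dB is a gain of −L dB): F_i = 10^(NF_i/10), G_i = 10^(G_i,dB/10)
  Stage 1: F_1 = 10^(3.05/10) = 2.018, G_1 = 10^(20.3/10) = 107.2
  Stage 2: F_2 = 10^(6.83/10) = 4.819, G_2 = 10^(10.1/10) = 10.23
Friis cascade:
  F = 2.018 + (4.819 − 1)/107.2 = 2.054
NF = 10 log₁₀(2.054) = 3.13 dB

3.13 dB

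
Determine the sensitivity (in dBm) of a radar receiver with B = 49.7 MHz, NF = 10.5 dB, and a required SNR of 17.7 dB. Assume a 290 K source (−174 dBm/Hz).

−68.8 dBm

Sensitivity = −174 + 10 log₁₀(B) + NF + SNR_min
= −174 + 76.96 + 10.5 + 17.7
= −68.84 dBm → −68.8 dBm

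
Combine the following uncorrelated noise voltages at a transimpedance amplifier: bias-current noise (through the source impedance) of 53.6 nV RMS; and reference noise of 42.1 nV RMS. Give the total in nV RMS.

Uncorrelated sources add in power (mean-square): V_tot = √(ΣV_i²)
V_tot = √[(5.36×10⁻⁸)² + (4.21×10⁻⁸)²] = 6.82×10⁻⁸ V = 68.2 nV

68.2 nV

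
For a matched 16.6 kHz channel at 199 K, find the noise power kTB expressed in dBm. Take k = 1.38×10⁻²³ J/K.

−133.4 dBm

P_n = kTB = 1.38×10⁻²³ × 199 × 1.66×10⁴ = 4.56×10⁻¹⁷ W
In dBm: 10 log₁₀(4.56×10⁻¹⁷ / 10⁻³) = −133.4 dBm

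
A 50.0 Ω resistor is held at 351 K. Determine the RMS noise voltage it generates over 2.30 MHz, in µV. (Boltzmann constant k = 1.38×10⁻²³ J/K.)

1.49 µV

V_n = √(4kTRB)
4kTRB = 4 × 1.38×10⁻²³ × 351 × 5.00×10¹ × 2.30×10⁶ = 2.23×10⁻¹² V²
V_n = √(2.23×10⁻¹²) = 1.49×10⁻⁶ V = 1.49 µV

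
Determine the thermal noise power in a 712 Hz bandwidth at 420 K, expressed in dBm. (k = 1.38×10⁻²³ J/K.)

P_n = kTB = 1.38×10⁻²³ × 420 × 7.12×10² = 4.13×10⁻¹⁸ W
In dBm: 10 log₁₀(4.13×10⁻¹⁸ / 10⁻³) = −143.8 dBm

−143.8 dBm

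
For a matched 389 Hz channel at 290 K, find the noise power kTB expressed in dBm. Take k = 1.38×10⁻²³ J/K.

P_n = kTB = 1.38×10⁻²³ × 290 × 3.89×10² = 1.56×10⁻¹⁸ W
In dBm: 10 log₁₀(1.56×10⁻¹⁸ / 10⁻³) = −148.1 dBm

−148.1 dBm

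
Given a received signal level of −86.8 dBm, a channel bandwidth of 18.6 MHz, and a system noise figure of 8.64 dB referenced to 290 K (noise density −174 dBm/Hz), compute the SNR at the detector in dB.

Noise floor: N = −174 + 10 log₁₀(B) + NF
10 log₁₀(1.86×10⁷) = 72.7 dB
N = −174 + 72.7 + 8.64 = −92.66 dBm
SNR = P_sig − N = −86.8 − (−92.66) = 5.86 dB → 5.9 dB

5.9 dB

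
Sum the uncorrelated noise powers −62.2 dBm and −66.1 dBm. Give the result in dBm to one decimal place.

Convert to linear, add, convert back:
P₁ = 6.03×10⁻¹⁰ W, P₂ = 2.45×10⁻¹⁰ W
P_tot = 8.48×10⁻¹⁰ W → 10 log₁₀(P_tot / 10⁻³) = −60.7 dBm

−60.7 dBm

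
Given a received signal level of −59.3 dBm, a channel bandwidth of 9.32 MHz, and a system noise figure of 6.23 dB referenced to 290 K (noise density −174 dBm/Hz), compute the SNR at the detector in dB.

38.8 dB

Noise floor: N = −174 + 10 log₁₀(B) + NF
10 log₁₀(9.32×10⁶) = 69.69 dB
N = −174 + 69.69 + 6.23 = −98.08 dBm
SNR = P_sig − N = −59.3 − (−98.08) = 38.78 dB → 38.8 dB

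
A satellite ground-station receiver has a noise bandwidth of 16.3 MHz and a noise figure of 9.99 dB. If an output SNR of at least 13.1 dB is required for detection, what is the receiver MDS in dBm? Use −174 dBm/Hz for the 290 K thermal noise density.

Sensitivity = −174 + 10 log₁₀(B) + NF + SNR_min
= −174 + 72.12 + 9.99 + 13.1
= −78.79 dBm → −78.8 dBm

−78.8 dBm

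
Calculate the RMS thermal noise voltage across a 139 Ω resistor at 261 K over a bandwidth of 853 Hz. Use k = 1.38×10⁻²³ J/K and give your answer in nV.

V_n = √(4kTRB)
4kTRB = 4 × 1.38×10⁻²³ × 261 × 1.39×10² × 8.53×10² = 1.71×10⁻¹⁵ V²
V_n = √(1.71×10⁻¹⁵) = 4.13×10⁻⁸ V = 41.3 nV

41.3 nV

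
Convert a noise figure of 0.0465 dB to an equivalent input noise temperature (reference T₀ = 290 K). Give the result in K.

F = 10^(0.0465/10) = 1.01076
T_e = (F − 1)·T₀ = (1.01076 − 1) × 290 = 3.12 K

3.12 K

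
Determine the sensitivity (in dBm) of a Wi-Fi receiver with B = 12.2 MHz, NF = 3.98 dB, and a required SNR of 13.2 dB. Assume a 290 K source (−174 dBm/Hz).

−86.0 dBm

Sensitivity = −174 + 10 log₁₀(B) + NF + SNR_min
= −174 + 70.86 + 3.98 + 13.2
= −85.96 dBm → −86.0 dBm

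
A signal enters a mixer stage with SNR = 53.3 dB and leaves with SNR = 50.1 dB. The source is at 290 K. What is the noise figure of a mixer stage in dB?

3.2 dB

NF (dB) = SNR_in(dB) − SNR_out(dB) when the source is at T₀
NF = 53.3 − 50.1 = 3.2 dB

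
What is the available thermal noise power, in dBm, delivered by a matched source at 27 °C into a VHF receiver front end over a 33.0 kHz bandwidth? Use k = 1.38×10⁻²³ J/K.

T = 27 °C + 273.15 = 300.15 K
P_n = kTB = 1.38×10⁻²³ × 300.15 × 3.30×10⁴ = 1.37×10⁻¹⁶ W
In dBm: 10 log₁₀(1.37×10⁻¹⁶ / 10⁻³) = −128.6 dBm

−128.6 dBm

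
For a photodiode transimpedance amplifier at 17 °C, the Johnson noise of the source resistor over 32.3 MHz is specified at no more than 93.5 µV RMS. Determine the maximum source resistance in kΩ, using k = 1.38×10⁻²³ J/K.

T = 17 °C + 273.15 = 290.15 K
Johnson–Nyquist: V_n = √(4kTRB) ⇒ R = V_n² / (4kTB)
4kTB = 4 × 1.38×10⁻²³ × 290.15 × 3.23×10⁷ = 5.17×10⁻¹³
R = (9.35×10⁻⁵)² / 5.17×10⁻¹³ = 1.69×10⁴ Ω = 16.9 kΩ

16.9 kΩ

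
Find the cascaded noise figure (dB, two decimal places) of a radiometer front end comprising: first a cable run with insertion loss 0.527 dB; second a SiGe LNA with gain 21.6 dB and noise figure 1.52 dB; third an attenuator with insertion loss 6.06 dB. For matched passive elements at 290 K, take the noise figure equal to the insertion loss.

Convert to linear (a loss of L dB is a gain of −L dB): F_i = 10^(NF_i/10), G_i = 10^(G_i,dB/10)
  Stage 1: F_1 = 10^(0.527/10) = 1.129, G_1 = 10^(−0.527/10) = 0.8857
  Stage 2: F_2 = 10^(1.52/10) = 1.419, G_2 = 10^(21.6/10) = 144.5
  Stage 3: F_3 = 10^(6.06/10) = 4.036, G_3 = 10^(−6.06/10) = 0.2477
Friis cascade:
  F = 1.129 + (1.419 − 1)/0.8857 + (4.036 − 1)/128.0 = 1.626
NF = 10 log₁₀(1.626) = 2.11 dB

2.11 dB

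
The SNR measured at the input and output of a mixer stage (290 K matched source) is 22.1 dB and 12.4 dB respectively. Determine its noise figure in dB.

NF (dB) = SNR_in(dB) − SNR_out(dB) when the source is at T₀
NF = 22.1 − 12.4 = 9.7 dB

9.7 dB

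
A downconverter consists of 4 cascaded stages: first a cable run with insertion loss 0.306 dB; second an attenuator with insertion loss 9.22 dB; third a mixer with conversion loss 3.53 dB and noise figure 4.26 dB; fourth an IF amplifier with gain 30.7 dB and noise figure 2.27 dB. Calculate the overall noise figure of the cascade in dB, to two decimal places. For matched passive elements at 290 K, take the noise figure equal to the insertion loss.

Convert to linear (a loss of L dB is a gain of −L dB): F_i = 10^(NF_i/10), G_i = 10^(G_i,dB/10)
  Stage 1: F_1 = 10^(0.306/10) = 1.073, G_1 = 10^(−0.306/10) = 0.9320
  Stage 2: F_2 = 10^(9.22/10) = 8.356, G_2 = 10^(−9.22/10) = 0.1197
  Stage 3: F_3 = 10^(4.26/10) = 2.667, G_3 = 10^(−3.53/10) = 0.4436
  Stage 4: F_4 = 10^(2.27/10) = 1.687, G_4 = 10^(30.7/10) = 1175
Friis cascade:
  F = 1.073 + (8.356 − 1)/0.9320 + (2.667 − 1)/0.1115 + (1.687 − 1)/0.04948 = 37.79
NF = 10 log₁₀(37.79) = 15.77 dB

15.77 dB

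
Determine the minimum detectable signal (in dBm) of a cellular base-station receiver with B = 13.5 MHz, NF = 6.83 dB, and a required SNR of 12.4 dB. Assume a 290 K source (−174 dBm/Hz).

−83.5 dBm

Sensitivity = −174 + 10 log₁₀(B) + NF + SNR_min
= −174 + 71.3 + 6.83 + 12.4
= −83.47 dBm → −83.5 dBm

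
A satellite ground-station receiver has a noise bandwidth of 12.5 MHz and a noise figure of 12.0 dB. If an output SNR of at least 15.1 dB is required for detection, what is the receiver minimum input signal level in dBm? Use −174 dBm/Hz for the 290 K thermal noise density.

−75.9 dBm

Sensitivity = −174 + 10 log₁₀(B) + NF + SNR_min
= −174 + 70.97 + 12.0 + 15.1
= −75.93 dBm → −75.9 dBm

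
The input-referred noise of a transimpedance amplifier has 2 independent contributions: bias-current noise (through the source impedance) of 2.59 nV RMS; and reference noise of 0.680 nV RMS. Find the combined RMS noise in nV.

2.68 nV

Uncorrelated sources add in power (mean-square): V_tot = √(ΣV_i²)
V_tot = √[(2.59×10⁻⁹)² + (6.80×10⁻¹⁰)²] = 2.68×10⁻⁹ V = 2.68 nV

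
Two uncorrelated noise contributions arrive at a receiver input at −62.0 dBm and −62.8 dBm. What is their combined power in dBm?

−59.4 dBm

Convert to linear, add, convert back:
P₁ = 6.31×10⁻¹⁰ W, P₂ = 5.25×10⁻¹⁰ W
P_tot = 1.16×10⁻⁹ W → 10 log₁₀(P_tot / 10⁻³) = −59.4 dBm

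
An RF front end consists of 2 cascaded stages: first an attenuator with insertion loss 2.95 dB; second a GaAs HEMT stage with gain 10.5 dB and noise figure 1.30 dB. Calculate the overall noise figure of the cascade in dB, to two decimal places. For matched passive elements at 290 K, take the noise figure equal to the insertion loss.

Convert to linear (a loss of L dB is a gain of −L dB): F_i = 10^(NF_i/10), G_i = 10^(G_i,dB/10)
  Stage 1: F_1 = 10^(2.95/10) = 1.972, G_1 = 10^(−2.95/10) = 0.5070
  Stage 2: F_2 = 10^(1.30/10) = 1.349, G_2 = 10^(10.5/10) = 11.22
Friis cascade:
  F = 1.972 + (1.349 − 1)/0.5070 = 2.661
NF = 10 log₁₀(2.661) = 4.25 dB

4.25 dB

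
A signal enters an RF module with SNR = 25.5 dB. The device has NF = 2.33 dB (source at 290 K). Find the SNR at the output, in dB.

By definition F = SNR_in/SNR_out, so in dB: SNR_out = SNR_in − NF
SNR_out = 25.5 − 2.33 = 23.17 dB

23.17 dB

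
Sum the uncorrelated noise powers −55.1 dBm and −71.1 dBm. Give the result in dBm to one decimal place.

Convert to linear, add, convert back:
P₁ = 3.09×10⁻⁹ W, P₂ = 7.76×10⁻¹¹ W
P_tot = 3.17×10⁻⁹ W → 10 log₁₀(P_tot / 10⁻³) = −55.0 dBm

−55.0 dBm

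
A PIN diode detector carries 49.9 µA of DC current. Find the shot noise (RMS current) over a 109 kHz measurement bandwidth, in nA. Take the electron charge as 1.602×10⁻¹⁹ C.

I_n = √(2qI·B)
2qI·B = 2 × 1.602×10⁻¹⁹ × 4.99×10⁻⁵ × 1.09×10⁵ = 1.74×10⁻¹⁸ A²
I_n = √(1.74×10⁻¹⁸) = 1.32×10⁻⁹ A = 1.32 nA

1.32 nA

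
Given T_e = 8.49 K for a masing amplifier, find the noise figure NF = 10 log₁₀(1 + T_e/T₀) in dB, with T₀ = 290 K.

0.125 dB

F = 1 + T_e/T₀ = 1 + 8.49/290 = 1.02928
NF = 10 log₁₀(1.02928) = 0.125 dB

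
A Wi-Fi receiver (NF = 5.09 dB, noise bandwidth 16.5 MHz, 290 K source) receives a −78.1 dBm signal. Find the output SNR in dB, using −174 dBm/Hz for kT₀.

18.6 dB

Noise floor: N = −174 + 10 log₁₀(B) + NF
10 log₁₀(1.65×10⁷) = 72.17 dB
N = −174 + 72.17 + 5.09 = −96.74 dBm
SNR = P_sig − N = −78.1 − (−96.74) = 18.64 dB → 18.6 dB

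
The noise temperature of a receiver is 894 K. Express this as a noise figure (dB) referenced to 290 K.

F = 1 + T_e/T₀ = 1 + 894/290 = 4.08276
NF = 10 log₁₀(4.08276) = 6.11 dB

6.11 dB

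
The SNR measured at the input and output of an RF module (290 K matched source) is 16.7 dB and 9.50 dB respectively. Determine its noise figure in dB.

NF (dB) = SNR_in(dB) − SNR_out(dB) when the source is at T₀
NF = 16.7 − 9.50 = 7.20 dB

7.20 dB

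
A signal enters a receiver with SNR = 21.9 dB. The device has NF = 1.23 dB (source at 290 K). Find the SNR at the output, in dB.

20.67 dB

By definition F = SNR_in/SNR_out, so in dB: SNR_out = SNR_in − NF
SNR_out = 21.9 − 1.23 = 20.67 dB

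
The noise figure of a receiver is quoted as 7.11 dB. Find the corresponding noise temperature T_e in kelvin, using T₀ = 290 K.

1201 K

F = 10^(7.11/10) = 5.14044
T_e = (F − 1)·T₀ = (5.14044 − 1) × 290 = 1201 K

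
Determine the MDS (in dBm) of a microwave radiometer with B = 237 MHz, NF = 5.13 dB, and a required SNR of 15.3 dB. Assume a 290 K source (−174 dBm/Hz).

−69.8 dBm

Sensitivity = −174 + 10 log₁₀(B) + NF + SNR_min
= −174 + 83.75 + 5.13 + 15.3
= −69.82 dBm → −69.8 dBm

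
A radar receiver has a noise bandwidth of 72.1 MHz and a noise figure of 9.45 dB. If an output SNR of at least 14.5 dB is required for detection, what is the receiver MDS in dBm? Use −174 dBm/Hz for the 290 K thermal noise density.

Sensitivity = −174 + 10 log₁₀(B) + NF + SNR_min
= −174 + 78.58 + 9.45 + 14.5
= −71.47 dBm → −71.5 dBm

−71.5 dBm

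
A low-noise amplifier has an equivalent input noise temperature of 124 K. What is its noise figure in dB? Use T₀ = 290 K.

F = 1 + T_e/T₀ = 1 + 124/290 = 1.42759
NF = 10 log₁₀(1.42759) = 1.55 dB

1.55 dB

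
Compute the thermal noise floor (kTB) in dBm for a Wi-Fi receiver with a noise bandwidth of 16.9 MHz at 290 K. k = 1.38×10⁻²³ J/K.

−101.7 dBm

P_n = kTB = 1.38×10⁻²³ × 290 × 1.69×10⁷ = 6.76×10⁻¹⁴ W
In dBm: 10 log₁₀(6.76×10⁻¹⁴ / 10⁻³) = −101.7 dBm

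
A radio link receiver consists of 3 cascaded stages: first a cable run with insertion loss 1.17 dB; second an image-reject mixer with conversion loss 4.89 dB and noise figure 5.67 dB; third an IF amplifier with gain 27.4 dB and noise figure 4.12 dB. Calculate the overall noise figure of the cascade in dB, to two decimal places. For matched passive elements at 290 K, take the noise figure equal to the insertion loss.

10.50 dB

Convert to linear (a loss of L dB is a gain of −L dB): F_i = 10^(NF_i/10), G_i = 10^(G_i,dB/10)
  Stage 1: F_1 = 10^(1.17/10) = 1.309, G_1 = 10^(−1.17/10) = 0.7638
  Stage 2: F_2 = 10^(5.67/10) = 3.690, G_2 = 10^(−4.89/10) = 0.3243
  Stage 3: F_3 = 10^(4.12/10) = 2.582, G_3 = 10^(27.4/10) = 549.5
Friis cascade:
  F = 1.309 + (3.690 − 1)/0.7638 + (2.582 − 1)/0.2477 = 11.22
NF = 10 log₁₀(11.22) = 10.50 dB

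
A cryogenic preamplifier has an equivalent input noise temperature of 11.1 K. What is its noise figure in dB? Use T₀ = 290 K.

F = 1 + T_e/T₀ = 1 + 11.1/290 = 1.03828
NF = 10 log₁₀(1.03828) = 0.163 dB

0.163 dB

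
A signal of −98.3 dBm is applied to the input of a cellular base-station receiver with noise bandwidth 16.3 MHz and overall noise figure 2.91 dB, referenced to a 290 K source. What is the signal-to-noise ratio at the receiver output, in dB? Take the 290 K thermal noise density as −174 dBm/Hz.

0.7 dB

Noise floor: N = −174 + 10 log₁₀(B) + NF
10 log₁₀(1.63×10⁷) = 72.12 dB
N = −174 + 72.12 + 2.91 = −98.97 dBm
SNR = P_sig − N = −98.3 − (−98.97) = 0.67 dB → 0.7 dB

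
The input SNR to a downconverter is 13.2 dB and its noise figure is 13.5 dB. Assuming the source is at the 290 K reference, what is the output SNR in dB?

−0.3 dB

By definition F = SNR_in/SNR_out, so in dB: SNR_out = SNR_in − NF
SNR_out = 13.2 − 13.5 = −0.3 dB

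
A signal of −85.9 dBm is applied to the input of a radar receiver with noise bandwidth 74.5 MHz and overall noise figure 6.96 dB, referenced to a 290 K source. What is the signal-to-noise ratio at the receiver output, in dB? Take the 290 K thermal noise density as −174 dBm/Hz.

2.4 dB

Noise floor: N = −174 + 10 log₁₀(B) + NF
10 log₁₀(7.45×10⁷) = 78.72 dB
N = −174 + 78.72 + 6.96 = −88.32 dBm
SNR = P_sig − N = −85.9 − (−88.32) = 2.42 dB → 2.4 dB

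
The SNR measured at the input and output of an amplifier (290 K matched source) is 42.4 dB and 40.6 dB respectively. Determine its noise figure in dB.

1.8 dB

NF (dB) = SNR_in(dB) − SNR_out(dB) when the source is at T₀
NF = 42.4 − 40.6 = 1.8 dB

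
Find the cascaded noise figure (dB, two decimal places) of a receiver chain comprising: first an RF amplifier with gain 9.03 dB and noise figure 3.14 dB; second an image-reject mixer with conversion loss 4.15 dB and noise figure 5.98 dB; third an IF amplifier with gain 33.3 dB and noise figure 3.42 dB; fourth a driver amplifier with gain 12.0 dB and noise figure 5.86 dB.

4.50 dB

Convert to linear (a loss of L dB is a gain of −L dB): F_i = 10^(NF_i/10), G_i = 10^(G_i,dB/10)
  Stage 1: F_1 = 10^(3.14/10) = 2.061, G_1 = 10^(9.03/10) = 7.998
  Stage 2: F_2 = 10^(5.98/10) = 3.963, G_2 = 10^(−4.15/10) = 0.3846
  Stage 3: F_3 = 10^(3.42/10) = 2.198, G_3 = 10^(33.3/10) = 2138
  Stage 4: F_4 = 10^(5.86/10) = 3.855, G_4 = 10^(12.0/10) = 15.85
Friis cascade:
  F = 2.061 + (3.963 − 1)/7.998 + (2.198 − 1)/3.076 + (3.855 − 1)/6577 = 2.821
NF = 10 log₁₀(2.821) = 4.50 dB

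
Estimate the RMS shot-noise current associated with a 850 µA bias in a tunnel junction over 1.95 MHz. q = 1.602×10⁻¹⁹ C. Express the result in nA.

I_n = √(2qI·B)
2qI·B = 2 × 1.602×10⁻¹⁹ × 8.50×10⁻⁴ × 1.95×10⁶ = 5.31×10⁻¹⁶ A²
I_n = √(5.31×10⁻¹⁶) = 2.30×10⁻⁸ A = 23.0 nA

23.0 nA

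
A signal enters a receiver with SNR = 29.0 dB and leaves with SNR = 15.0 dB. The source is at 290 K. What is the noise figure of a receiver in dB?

NF (dB) = SNR_in(dB) − SNR_out(dB) when the source is at T₀
NF = 29.0 − 15.0 = 14.0 dB

14.0 dB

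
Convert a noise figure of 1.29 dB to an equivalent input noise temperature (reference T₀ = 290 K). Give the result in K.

100 K

F = 10^(1.29/10) = 1.34586
T_e = (F − 1)·T₀ = (1.34586 − 1) × 290 = 100 K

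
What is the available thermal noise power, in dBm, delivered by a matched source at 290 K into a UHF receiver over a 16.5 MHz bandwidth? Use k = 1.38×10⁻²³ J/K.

−101.8 dBm

P_n = kTB = 1.38×10⁻²³ × 290 × 1.65×10⁷ = 6.60×10⁻¹⁴ W
In dBm: 10 log₁₀(6.60×10⁻¹⁴ / 10⁻³) = −101.8 dBm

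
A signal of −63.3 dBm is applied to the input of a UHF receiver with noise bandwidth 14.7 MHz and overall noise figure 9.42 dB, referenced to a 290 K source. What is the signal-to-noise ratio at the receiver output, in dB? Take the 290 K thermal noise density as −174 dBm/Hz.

29.6 dB

Noise floor: N = −174 + 10 log₁₀(B) + NF
10 log₁₀(1.47×10⁷) = 71.67 dB
N = −174 + 71.67 + 9.42 = −92.91 dBm
SNR = P_sig − N = −63.3 − (−92.91) = 29.61 dB → 29.6 dB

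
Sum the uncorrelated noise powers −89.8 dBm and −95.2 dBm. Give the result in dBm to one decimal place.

Convert to linear, add, convert back:
P₁ = 1.05×10⁻¹² W, P₂ = 3.02×10⁻¹³ W
P_tot = 1.35×10⁻¹² W → 10 log₁₀(P_tot / 10⁻³) = −88.7 dBm

−88.7 dBm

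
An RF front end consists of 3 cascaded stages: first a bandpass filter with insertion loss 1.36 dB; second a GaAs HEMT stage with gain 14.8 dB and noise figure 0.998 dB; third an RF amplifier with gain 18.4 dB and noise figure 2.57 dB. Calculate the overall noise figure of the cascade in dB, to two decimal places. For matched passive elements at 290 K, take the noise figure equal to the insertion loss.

Convert to linear (a loss of L dB is a gain of −L dB): F_i = 10^(NF_i/10), G_i = 10^(G_i,dB/10)
  Stage 1: F_1 = 10^(1.36/10) = 1.368, G_1 = 10^(−1.36/10) = 0.7311
  Stage 2: F_2 = 10^(0.998/10) = 1.258, G_2 = 10^(14.8/10) = 30.20
  Stage 3: F_3 = 10^(2.57/10) = 1.807, G_3 = 10^(18.4/10) = 69.18
Friis cascade:
  F = 1.368 + (1.258 − 1)/0.7311 + (1.807 − 1)/22.08 = 1.758
NF = 10 log₁₀(1.758) = 2.45 dB

2.45 dB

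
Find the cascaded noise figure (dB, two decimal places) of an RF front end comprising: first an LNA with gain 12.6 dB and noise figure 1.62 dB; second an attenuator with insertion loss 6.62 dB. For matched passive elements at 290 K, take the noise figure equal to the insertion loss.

2.17 dB

Convert to linear (a loss of L dB is a gain of −L dB): F_i = 10^(NF_i/10), G_i = 10^(G_i,dB/10)
  Stage 1: F_1 = 10^(1.62/10) = 1.452, G_1 = 10^(12.6/10) = 18.20
  Stage 2: F_2 = 10^(6.62/10) = 4.592, G_2 = 10^(−6.62/10) = 0.2178
Friis cascade:
  F = 1.452 + (4.592 − 1)/18.20 = 1.650
NF = 10 log₁₀(1.650) = 2.17 dB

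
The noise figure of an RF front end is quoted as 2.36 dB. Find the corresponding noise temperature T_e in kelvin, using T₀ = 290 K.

209 K

F = 10^(2.36/10) = 1.72187
T_e = (F − 1)·T₀ = (1.72187 − 1) × 290 = 209 K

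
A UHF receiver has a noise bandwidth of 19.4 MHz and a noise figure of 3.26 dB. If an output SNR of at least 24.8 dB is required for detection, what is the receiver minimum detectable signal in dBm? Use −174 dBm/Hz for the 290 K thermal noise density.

−73.1 dBm

Sensitivity = −174 + 10 log₁₀(B) + NF + SNR_min
= −174 + 72.88 + 3.26 + 24.8
= −73.06 dBm → −73.1 dBm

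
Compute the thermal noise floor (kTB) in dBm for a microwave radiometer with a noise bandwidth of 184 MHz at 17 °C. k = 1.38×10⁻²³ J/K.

T = 17 °C + 273.15 = 290.15 K
P_n = kTB = 1.38×10⁻²³ × 290.15 × 1.84×10⁸ = 7.37×10⁻¹³ W
In dBm: 10 log₁₀(7.37×10⁻¹³ / 10⁻³) = −91.3 dBm

−91.3 dBm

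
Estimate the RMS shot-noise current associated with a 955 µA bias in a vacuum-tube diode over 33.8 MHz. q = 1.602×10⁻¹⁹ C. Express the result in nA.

I_n = √(2qI·B)
2qI·B = 2 × 1.602×10⁻¹⁹ × 9.55×10⁻⁴ × 3.38×10⁷ = 1.03×10⁻¹⁴ A²
I_n = √(1.03×10⁻¹⁴) = 1.02×10⁻⁷ A = 102 nA

102 nA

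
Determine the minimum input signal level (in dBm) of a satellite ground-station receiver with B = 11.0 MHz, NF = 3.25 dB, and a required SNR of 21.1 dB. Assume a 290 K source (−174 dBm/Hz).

Sensitivity = −174 + 10 log₁₀(B) + NF + SNR_min
= −174 + 70.41 + 3.25 + 21.1
= −79.24 dBm → −79.2 dBm

−79.2 dBm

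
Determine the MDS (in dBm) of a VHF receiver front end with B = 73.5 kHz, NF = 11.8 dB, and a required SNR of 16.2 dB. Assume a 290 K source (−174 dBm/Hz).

−97.3 dBm

Sensitivity = −174 + 10 log₁₀(B) + NF + SNR_min
= −174 + 48.66 + 11.8 + 16.2
= −97.34 dBm → −97.3 dBm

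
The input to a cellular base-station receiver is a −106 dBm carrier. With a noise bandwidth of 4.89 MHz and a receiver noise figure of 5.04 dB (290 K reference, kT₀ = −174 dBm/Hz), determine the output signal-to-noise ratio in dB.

−3.9 dB

Noise floor: N = −174 + 10 log₁₀(B) + NF
10 log₁₀(4.89×10⁶) = 66.89 dB
N = −174 + 66.89 + 5.04 = −102.07 dBm
SNR = P_sig − N = −106 − (−102.07) = −3.93 dB → −3.9 dB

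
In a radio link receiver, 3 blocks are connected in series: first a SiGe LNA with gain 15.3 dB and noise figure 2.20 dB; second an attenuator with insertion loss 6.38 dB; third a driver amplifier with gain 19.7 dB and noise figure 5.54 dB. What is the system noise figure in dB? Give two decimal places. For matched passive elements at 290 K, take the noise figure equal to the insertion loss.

3.20 dB

Convert to linear (a loss of L dB is a gain of −L dB): F_i = 10^(NF_i/10), G_i = 10^(G_i,dB/10)
  Stage 1: F_1 = 10^(2.20/10) = 1.660, G_1 = 10^(15.3/10) = 33.88
  Stage 2: F_2 = 10^(6.38/10) = 4.345, G_2 = 10^(−6.38/10) = 0.2301
  Stage 3: F_3 = 10^(5.54/10) = 3.581, G_3 = 10^(19.7/10) = 93.33
Friis cascade:
  F = 1.660 + (4.345 − 1)/33.88 + (3.581 − 1)/7.798 = 2.089
NF = 10 log₁₀(2.089) = 3.20 dB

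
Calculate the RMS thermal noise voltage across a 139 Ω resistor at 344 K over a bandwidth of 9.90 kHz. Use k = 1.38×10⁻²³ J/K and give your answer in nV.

V_n = √(4kTRB)
4kTRB = 4 × 1.38×10⁻²³ × 344 × 1.39×10² × 9.90×10³ = 2.61×10⁻¹⁴ V²
V_n = √(2.61×10⁻¹⁴) = 1.62×10⁻⁷ V = 162 nV

162 nV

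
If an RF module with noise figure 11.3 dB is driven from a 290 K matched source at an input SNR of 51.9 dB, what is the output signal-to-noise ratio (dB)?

By definition F = SNR_in/SNR_out, so in dB: SNR_out = SNR_in − NF
SNR_out = 51.9 − 11.3 = 40.6 dB

40.6 dB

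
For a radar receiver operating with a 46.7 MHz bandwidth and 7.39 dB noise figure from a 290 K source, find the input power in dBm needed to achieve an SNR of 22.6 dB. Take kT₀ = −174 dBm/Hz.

Sensitivity = −174 + 10 log₁₀(B) + NF + SNR_min
= −174 + 76.69 + 7.39 + 22.6
= −67.32 dBm → −67.3 dBm

−67.3 dBm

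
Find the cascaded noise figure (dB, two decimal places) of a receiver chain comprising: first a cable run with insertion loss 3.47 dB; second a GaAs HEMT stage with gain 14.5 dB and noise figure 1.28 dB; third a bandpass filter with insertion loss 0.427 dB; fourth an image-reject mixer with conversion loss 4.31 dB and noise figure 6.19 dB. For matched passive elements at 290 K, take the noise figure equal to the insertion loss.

5.14 dB

Convert to linear (a loss of L dB is a gain of −L dB): F_i = 10^(NF_i/10), G_i = 10^(G_i,dB/10)
  Stage 1: F_1 = 10^(3.47/10) = 2.223, G_1 = 10^(−3.47/10) = 0.4498
  Stage 2: F_2 = 10^(1.28/10) = 1.343, G_2 = 10^(14.5/10) = 28.18
  Stage 3: F_3 = 10^(0.427/10) = 1.103, G_3 = 10^(−0.427/10) = 0.9064
  Stage 4: F_4 = 10^(6.19/10) = 4.159, G_4 = 10^(−4.31/10) = 0.3707
Friis cascade:
  F = 2.223 + (1.343 − 1)/0.4498 + (1.103 − 1)/12.68 + (4.159 − 1)/11.49 = 3.268
NF = 10 log₁₀(3.268) = 5.14 dB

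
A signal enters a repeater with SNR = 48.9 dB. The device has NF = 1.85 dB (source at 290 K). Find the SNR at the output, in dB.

By definition F = SNR_in/SNR_out, so in dB: SNR_out = SNR_in − NF
SNR_out = 48.9 − 1.85 = 47.05 dB

47.05 dB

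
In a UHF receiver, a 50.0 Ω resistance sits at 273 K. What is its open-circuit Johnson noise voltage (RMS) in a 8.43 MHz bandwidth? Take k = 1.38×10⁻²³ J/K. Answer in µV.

V_n = √(4kTRB)
4kTRB = 4 × 1.38×10⁻²³ × 273 × 5.00×10¹ × 8.43×10⁶ = 6.35×10⁻¹² V²
V_n = √(6.35×10⁻¹²) = 2.52×10⁻⁶ V = 2.52 µV

2.52 µV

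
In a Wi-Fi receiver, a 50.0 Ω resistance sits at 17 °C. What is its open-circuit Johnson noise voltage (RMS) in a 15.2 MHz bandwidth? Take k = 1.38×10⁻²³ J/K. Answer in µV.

T = 17 °C + 273.15 = 290.15 K
V_n = √(4kTRB)
4kTRB = 4 × 1.38×10⁻²³ × 290.15 × 5.00×10¹ × 1.52×10⁷ = 1.22×10⁻¹¹ V²
V_n = √(1.22×10⁻¹¹) = 3.49×10⁻⁶ V = 3.49 µV

3.49 µV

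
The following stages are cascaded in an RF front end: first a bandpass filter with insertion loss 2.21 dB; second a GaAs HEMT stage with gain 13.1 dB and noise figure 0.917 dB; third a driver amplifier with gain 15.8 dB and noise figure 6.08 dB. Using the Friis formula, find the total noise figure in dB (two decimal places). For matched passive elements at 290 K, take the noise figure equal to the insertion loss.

3.62 dB

Convert to linear (a loss of L dB is a gain of −L dB): F_i = 10^(NF_i/10), G_i = 10^(G_i,dB/10)
  Stage 1: F_1 = 10^(2.21/10) = 1.663, G_1 = 10^(−2.21/10) = 0.6012
  Stage 2: F_2 = 10^(0.917/10) = 1.235, G_2 = 10^(13.1/10) = 20.42
  Stage 3: F_3 = 10^(6.08/10) = 4.055, G_3 = 10^(15.8/10) = 38.02
Friis cascade:
  F = 1.663 + (1.235 − 1)/0.6012 + (4.055 − 1)/12.27 = 2.303
NF = 10 log₁₀(2.303) = 3.62 dB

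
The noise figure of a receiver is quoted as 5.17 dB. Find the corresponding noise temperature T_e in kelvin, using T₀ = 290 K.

F = 10^(5.17/10) = 3.28852
T_e = (F − 1)·T₀ = (3.28852 − 1) × 290 = 664 K

664 K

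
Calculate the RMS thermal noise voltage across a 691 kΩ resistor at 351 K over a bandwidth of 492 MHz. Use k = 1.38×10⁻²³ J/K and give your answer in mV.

2.57 mV

V_n = √(4kTRB)
4kTRB = 4 × 1.38×10⁻²³ × 351 × 6.91×10⁵ × 4.92×10⁸ = 6.59×10⁻⁶ V²
V_n = √(6.59×10⁻⁶) = 2.57×10⁻³ V = 2.57 mV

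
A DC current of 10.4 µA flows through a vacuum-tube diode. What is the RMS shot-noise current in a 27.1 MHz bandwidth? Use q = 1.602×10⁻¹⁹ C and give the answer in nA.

I_n = √(2qI·B)
2qI·B = 2 × 1.602×10⁻¹⁹ × 1.04×10⁻⁵ × 2.71×10⁷ = 9.03×10⁻¹⁷ A²
I_n = √(9.03×10⁻¹⁷) = 9.50×10⁻⁹ A = 9.50 nA

9.50 nA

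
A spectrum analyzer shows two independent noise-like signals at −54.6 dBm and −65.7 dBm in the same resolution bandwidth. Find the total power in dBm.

−54.3 dBm

Convert to linear, add, convert back:
P₁ = 3.47×10⁻⁹ W, P₂ = 2.69×10⁻¹⁰ W
P_tot = 3.74×10⁻⁹ W → 10 log₁₀(P_tot / 10⁻³) = −54.3 dBm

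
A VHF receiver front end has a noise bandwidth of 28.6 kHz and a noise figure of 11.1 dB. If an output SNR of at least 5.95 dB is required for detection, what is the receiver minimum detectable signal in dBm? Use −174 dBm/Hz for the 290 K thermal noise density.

Sensitivity = −174 + 10 log₁₀(B) + NF + SNR_min
= −174 + 44.56 + 11.1 + 5.95
= −112.39 dBm → −112.4 dBm

−112.4 dBm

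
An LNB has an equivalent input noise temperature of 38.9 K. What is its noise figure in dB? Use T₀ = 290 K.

F = 1 + T_e/T₀ = 1 + 38.9/290 = 1.13414
NF = 10 log₁₀(1.13414) = 0.547 dB

0.547 dB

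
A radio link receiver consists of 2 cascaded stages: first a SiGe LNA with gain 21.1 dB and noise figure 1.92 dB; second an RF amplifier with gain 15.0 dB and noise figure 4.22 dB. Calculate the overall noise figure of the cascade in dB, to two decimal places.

1.96 dB

Convert to linear (a loss of L dB is a gain of −L dB): F_i = 10^(NF_i/10), G_i = 10^(G_i,dB/10)
  Stage 1: F_1 = 10^(1.92/10) = 1.556, G_1 = 10^(21.1/10) = 128.8
  Stage 2: F_2 = 10^(4.22/10) = 2.642, G_2 = 10^(15.0/10) = 31.62
Friis cascade:
  F = 1.556 + (2.642 − 1)/128.8 = 1.569
NF = 10 log₁₀(1.569) = 1.96 dB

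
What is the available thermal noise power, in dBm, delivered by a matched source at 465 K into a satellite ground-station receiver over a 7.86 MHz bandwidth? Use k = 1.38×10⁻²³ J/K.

−103.0 dBm

P_n = kTB = 1.38×10⁻²³ × 465 × 7.86×10⁶ = 5.04×10⁻¹⁴ W
In dBm: 10 log₁₀(5.04×10⁻¹⁴ / 10⁻³) = −103.0 dBm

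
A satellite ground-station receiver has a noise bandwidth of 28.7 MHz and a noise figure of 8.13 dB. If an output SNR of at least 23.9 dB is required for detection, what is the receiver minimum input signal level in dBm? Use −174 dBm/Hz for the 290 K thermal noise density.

Sensitivity = −174 + 10 log₁₀(B) + NF + SNR_min
= −174 + 74.58 + 8.13 + 23.9
= −67.39 dBm → −67.4 dBm

−67.4 dBm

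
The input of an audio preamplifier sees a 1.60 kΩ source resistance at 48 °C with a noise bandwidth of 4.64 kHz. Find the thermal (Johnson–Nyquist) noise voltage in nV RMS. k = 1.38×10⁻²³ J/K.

363 nV

T = 48 °C + 273.15 = 321.15 K
V_n = √(4kTRB)
4kTRB = 4 × 1.38×10⁻²³ × 321.15 × 1.60×10³ × 4.64×10³ = 1.32×10⁻¹³ V²
V_n = √(1.32×10⁻¹³) = 3.63×10⁻⁷ V = 363 nV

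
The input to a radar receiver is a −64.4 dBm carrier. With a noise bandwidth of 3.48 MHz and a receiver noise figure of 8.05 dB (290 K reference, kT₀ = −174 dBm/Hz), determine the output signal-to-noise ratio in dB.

Noise floor: N = −174 + 10 log₁₀(B) + NF
10 log₁₀(3.48×10⁶) = 65.42 dB
N = −174 + 65.42 + 8.05 = −100.53 dBm
SNR = P_sig − N = −64.4 − (−100.53) = 36.13 dB → 36.1 dB

36.1 dB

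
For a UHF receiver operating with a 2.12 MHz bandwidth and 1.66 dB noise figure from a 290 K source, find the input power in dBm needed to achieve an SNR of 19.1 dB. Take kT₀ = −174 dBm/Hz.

−90.0 dBm

Sensitivity = −174 + 10 log₁₀(B) + NF + SNR_min
= −174 + 63.26 + 1.66 + 19.1
= −89.98 dBm → −90.0 dBm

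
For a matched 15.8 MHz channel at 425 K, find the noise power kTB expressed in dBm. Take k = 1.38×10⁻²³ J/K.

P_n = kTB = 1.38×10⁻²³ × 425 × 1.58×10⁷ = 9.27×10⁻¹⁴ W
In dBm: 10 log₁₀(9.27×10⁻¹⁴ / 10⁻³) = −100.3 dBm

−100.3 dBm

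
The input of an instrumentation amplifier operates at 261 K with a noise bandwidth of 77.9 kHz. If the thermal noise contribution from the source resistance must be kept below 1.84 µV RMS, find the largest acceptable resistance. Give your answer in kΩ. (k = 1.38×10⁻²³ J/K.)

Johnson–Nyquist: V_n = √(4kTRB) ⇒ R = V_n² / (4kTB)
4kTB = 4 × 1.38×10⁻²³ × 261 × 7.79×10⁴ = 1.12×10⁻¹⁵
R = (1.84×10⁻⁶)² / 1.12×10⁻¹⁵ = 3.02×10³ Ω = 3.02 kΩ

3.02 kΩ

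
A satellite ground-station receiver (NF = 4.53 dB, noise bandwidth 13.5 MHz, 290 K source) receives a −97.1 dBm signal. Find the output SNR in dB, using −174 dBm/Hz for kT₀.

1.1 dB

Noise floor: N = −174 + 10 log₁₀(B) + NF
10 log₁₀(1.35×10⁷) = 71.3 dB
N = −174 + 71.3 + 4.53 = −98.17 dBm
SNR = P_sig − N = −97.1 − (−98.17) = 1.07 dB → 1.1 dB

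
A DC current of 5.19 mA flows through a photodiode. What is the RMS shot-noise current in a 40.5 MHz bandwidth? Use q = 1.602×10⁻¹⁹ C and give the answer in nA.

I_n = √(2qI·B)
2qI·B = 2 × 1.602×10⁻¹⁹ × 5.19×10⁻³ × 4.05×10⁷ = 6.73×10⁻¹⁴ A²
I_n = √(6.73×10⁻¹⁴) = 2.60×10⁻⁷ A = 260 nA

260 nA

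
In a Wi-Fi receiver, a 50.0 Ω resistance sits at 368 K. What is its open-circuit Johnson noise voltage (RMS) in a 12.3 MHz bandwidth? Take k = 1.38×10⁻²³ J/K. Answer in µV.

V_n = √(4kTRB)
4kTRB = 4 × 1.38×10⁻²³ × 368 × 5.00×10¹ × 1.23×10⁷ = 1.25×10⁻¹¹ V²
V_n = √(1.25×10⁻¹¹) = 3.53×10⁻⁶ V = 3.53 µV

3.53 µV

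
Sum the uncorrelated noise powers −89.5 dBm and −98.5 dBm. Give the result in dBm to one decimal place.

Convert to linear, add, convert back:
P₁ = 1.12×10⁻¹² W, P₂ = 1.41×10⁻¹³ W
P_tot = 1.26×10⁻¹² W → 10 log₁₀(P_tot / 10⁻³) = −89.0 dBm

−89.0 dBm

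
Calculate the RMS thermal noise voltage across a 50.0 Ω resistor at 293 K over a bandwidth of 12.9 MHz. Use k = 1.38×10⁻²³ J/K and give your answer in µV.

3.23 µV

V_n = √(4kTRB)
4kTRB = 4 × 1.38×10⁻²³ × 293 × 5.00×10¹ × 1.29×10⁷ = 1.04×10⁻¹¹ V²
V_n = √(1.04×10⁻¹¹) = 3.23×10⁻⁶ V = 3.23 µV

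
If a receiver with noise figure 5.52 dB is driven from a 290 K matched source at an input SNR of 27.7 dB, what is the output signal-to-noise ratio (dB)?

By definition F = SNR_in/SNR_out, so in dB: SNR_out = SNR_in − NF
SNR_out = 27.7 − 5.52 = 22.18 dB

22.18 dB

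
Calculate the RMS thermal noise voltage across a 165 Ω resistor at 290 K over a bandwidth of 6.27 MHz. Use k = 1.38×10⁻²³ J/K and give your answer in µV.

4.07 µV

V_n = √(4kTRB)
4kTRB = 4 × 1.38×10⁻²³ × 290 × 1.65×10² × 6.27×10⁶ = 1.66×10⁻¹¹ V²
V_n = √(1.66×10⁻¹¹) = 4.07×10⁻⁶ V = 4.07 µV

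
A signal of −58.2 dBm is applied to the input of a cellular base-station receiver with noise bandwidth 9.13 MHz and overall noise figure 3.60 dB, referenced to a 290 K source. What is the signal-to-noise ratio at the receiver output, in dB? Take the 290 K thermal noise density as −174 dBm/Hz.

Noise floor: N = −174 + 10 log₁₀(B) + NF
10 log₁₀(9.13×10⁶) = 69.6 dB
N = −174 + 69.6 + 3.60 = −100.80 dBm
SNR = P_sig − N = −58.2 − (−100.80) = 42.60 dB → 42.6 dB

42.6 dB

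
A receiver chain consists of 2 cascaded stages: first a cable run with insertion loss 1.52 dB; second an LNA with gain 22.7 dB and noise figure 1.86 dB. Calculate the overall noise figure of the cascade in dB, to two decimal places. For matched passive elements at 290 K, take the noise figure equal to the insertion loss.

Convert to linear (a loss of L dB is a gain of −L dB): F_i = 10^(NF_i/10), G_i = 10^(G_i,dB/10)
  Stage 1: F_1 = 10^(1.52/10) = 1.419, G_1 = 10^(−1.52/10) = 0.7047
  Stage 2: F_2 = 10^(1.86/10) = 1.535, G_2 = 10^(22.7/10) = 186.2
Friis cascade:
  F = 1.419 + (1.535 − 1)/0.7047 = 2.178
NF = 10 log₁₀(2.178) = 3.38 dB

3.38 dB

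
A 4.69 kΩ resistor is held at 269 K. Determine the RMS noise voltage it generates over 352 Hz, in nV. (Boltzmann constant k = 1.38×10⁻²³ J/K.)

V_n = √(4kTRB)
4kTRB = 4 × 1.38×10⁻²³ × 269 × 4.69×10³ × 3.52×10² = 2.45×10⁻¹⁴ V²
V_n = √(2.45×10⁻¹⁴) = 1.57×10⁻⁷ V = 157 nV

157 nV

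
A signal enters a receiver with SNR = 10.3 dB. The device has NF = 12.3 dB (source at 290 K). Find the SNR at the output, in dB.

By definition F = SNR_in/SNR_out, so in dB: SNR_out = SNR_in − NF
SNR_out = 10.3 − 12.3 = −2.0 dB

−2.0 dB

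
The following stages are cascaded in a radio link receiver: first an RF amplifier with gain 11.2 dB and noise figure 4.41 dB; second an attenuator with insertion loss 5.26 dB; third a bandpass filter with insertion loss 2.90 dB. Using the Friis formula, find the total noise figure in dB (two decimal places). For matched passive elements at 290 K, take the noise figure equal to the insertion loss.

5.03 dB

Convert to linear (a loss of L dB is a gain of −L dB): F_i = 10^(NF_i/10), G_i = 10^(G_i,dB/10)
  Stage 1: F_1 = 10^(4.41/10) = 2.761, G_1 = 10^(11.2/10) = 13.18
  Stage 2: F_2 = 10^(5.26/10) = 3.357, G_2 = 10^(−5.26/10) = 0.2979
  Stage 3: F_3 = 10^(2.90/10) = 1.950, G_3 = 10^(−2.90/10) = 0.5129
Friis cascade:
  F = 2.761 + (3.357 − 1)/13.18 + (1.950 − 1)/3.926 = 3.181
NF = 10 log₁₀(3.181) = 5.03 dB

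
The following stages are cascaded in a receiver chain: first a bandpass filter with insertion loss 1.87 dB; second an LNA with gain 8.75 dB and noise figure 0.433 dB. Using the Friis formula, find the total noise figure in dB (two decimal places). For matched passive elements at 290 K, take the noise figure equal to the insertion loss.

Convert to linear (a loss of L dB is a gain of −L dB): F_i = 10^(NF_i/10), G_i = 10^(G_i,dB/10)
  Stage 1: F_1 = 10^(1.87/10) = 1.538, G_1 = 10^(−1.87/10) = 0.6501
  Stage 2: F_2 = 10^(0.433/10) = 1.105, G_2 = 10^(8.75/10) = 7.499
Friis cascade:
  F = 1.538 + (1.105 − 1)/0.6501 = 1.699
NF = 10 log₁₀(1.699) = 2.30 dB

2.30 dB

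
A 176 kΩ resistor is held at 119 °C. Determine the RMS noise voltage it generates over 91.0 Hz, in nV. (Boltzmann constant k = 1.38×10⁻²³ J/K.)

T = 119 °C + 273.15 = 392.15 K
V_n = √(4kTRB)
4kTRB = 4 × 1.38×10⁻²³ × 392.15 × 1.76×10⁵ × 9.10×10¹ = 3.47×10⁻¹³ V²
V_n = √(3.47×10⁻¹³) = 5.89×10⁻⁷ V = 589 nV

589 nV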